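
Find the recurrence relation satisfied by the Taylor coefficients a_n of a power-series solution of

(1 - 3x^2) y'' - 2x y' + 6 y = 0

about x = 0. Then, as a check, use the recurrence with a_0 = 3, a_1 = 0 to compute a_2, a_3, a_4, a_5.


Substitute y = sum_n a_n x^n.
(1 - 3 x^2) y'' contributes (n+2)(n+1) a_{n+2} - 3 n(n-1) a_n at x^n.
-2 x y'(x) contributes -2 n a_n at x^n.
6 y(x) contributes 6 a_n at x^n.
Matching x^n: (n+2)(n+1) a_{n+2} + (-3 n(n-1) - 2 n + 6) a_n = 0.
Thus a_{n+2} = (3 n(n-1) + 2 n - 6) / ((n+1)(n+2)) * a_n.

Check with a_0 = 3, a_1 = 0 (apply the recurrence for n = 0, 1, 2, 3): a_0 = 3, a_1 = 0, a_2 = -9, a_3 = 0, a_4 = -3, a_5 = 0.

a_(n+2) = (3 n(n-1) + 2 n - 6) / ((n+1)(n+2)) * a_n; check: a_0 = 3, a_1 = 0, a_2 = -9, a_3 = 0, a_4 = -3, a_5 = 0


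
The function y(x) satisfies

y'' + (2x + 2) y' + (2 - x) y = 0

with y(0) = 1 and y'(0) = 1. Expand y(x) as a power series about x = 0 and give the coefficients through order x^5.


Ansatz: y(x) = sum_{n>=0} a_n x^n, so y'(x) = sum_{n>=1} n a_n x^(n-1) and y''(x) = sum_{n>=2} n(n-1) a_n x^(n-2).
Substitute into P(x) y'' + Q(x) y' + R(x) y = 0 with P(x) = 1, Q(x) = 2x + 2, R(x) = 2 - x, and match powers of x.
Initial conditions: a_0 = 1, a_1 = 1.
Setting the coefficient of each power of x to zero and solving order by order (substituting the coefficients already found):
  x^0: 2 a_2 + 2 a_1 + 2 a_0 = 0  ->  2 a_2 = -2 a_1 - 2 a_0 = -4  ->  a_2 = -2
  x^1: 6 a_3 + 4 a_2 + 4 a_1 - a_0 = 0  ->  6 a_3 = -4 a_2 - 4 a_1 + a_0 = 5  ->  a_3 = 5/6
  x^2: 12 a_4 + 6 a_3 + 6 a_2 - a_1 = 0  ->  12 a_4 = -6 a_3 - 6 a_2 + a_1 = 8  ->  a_4 = 2/3
  x^3: 20 a_5 + 8 a_4 + 8 a_3 - a_2 = 0  ->  20 a_5 = -8 a_4 - 8 a_3 + a_2 = -14  ->  a_5 = -7/10
Truncated series: y(x) = 1 + x - 2 x^2 + (5/6) x^3 + (2/3) x^4 - (7/10) x^5 + O(x^6).

a_0 = 1; a_1 = 1; a_2 = -2; a_3 = 5/6; a_4 = 2/3; a_5 = -7/10


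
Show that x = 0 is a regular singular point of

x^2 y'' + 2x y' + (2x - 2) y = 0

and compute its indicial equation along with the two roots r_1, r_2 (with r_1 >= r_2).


Divide by x^2 to reach normal form y'' + P_1(x) y' + P_2(x) y = 0 with P_1(x) = 2/x and P_2(x) = 2/x - 2/x^2.
x = 0 is a singular point because the y'-coefficient 2/x has a pole at x = 0 and the y-coefficient 2/x - 2/x^2 has a pole at x = 0.
It is a regular singular point because x P_1(x) = p(x) = 2 and x^2 P_2(x) = q(x) = 2x - 2 are polynomials, hence analytic at x = 0.
p(0) = 2,  q(0) = -2.
Indicial equation: r(r-1) + p(0) r + q(0) = 0, i.e. r^2 + (p(0) - 1) r + q(0) = 0, i.e. r^2 + 1 r - 2 = 0.
Discriminant: (1)^2 - 4(-2) = 9, so r = (-1 ± 3)/2.
Solving: r_1 = 1, r_2 = -2.

indicial: r^2 + 1 r - 2 = 0; roots r_1 = 1, r_2 = -2


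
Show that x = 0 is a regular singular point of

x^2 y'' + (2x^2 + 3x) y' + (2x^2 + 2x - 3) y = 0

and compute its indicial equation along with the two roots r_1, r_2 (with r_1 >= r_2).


Divide by x^2 to reach normal form y'' + P_1(x) y' + P_2(x) y = 0 with P_1(x) = 2 + 3/x and P_2(x) = 2 + 2/x - 3/x^2.
x = 0 is a singular point because the y'-coefficient 2 + 3/x has a pole at x = 0 and the y-coefficient 2 + 2/x - 3/x^2 has a pole at x = 0.
It is a regular singular point because x P_1(x) = p(x) = 2x + 3 and x^2 P_2(x) = q(x) = 2x^2 + 2x - 3 are polynomials, hence analytic at x = 0.
p(0) = 3,  q(0) = -3.
Indicial equation: r(r-1) + p(0) r + q(0) = 0, i.e. r^2 + (p(0) - 1) r + q(0) = 0, i.e. r^2 + 2 r - 3 = 0.
Discriminant: (2)^2 - 4(-3) = 16, so r = (-2 ± 4)/2.
Solving: r_1 = 1, r_2 = -3.

indicial: r^2 + 2 r - 3 = 0; roots r_1 = 1, r_2 = -3


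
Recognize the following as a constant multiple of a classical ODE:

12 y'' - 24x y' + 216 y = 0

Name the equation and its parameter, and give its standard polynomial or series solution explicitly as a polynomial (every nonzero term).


All three coefficients share the factor 12; dividing through by 12 gives  y'' - 2x y' + 18 y = 0.
This matches the Hermite equation y'' - 2x y' + 2n y = 0 with 2n = 18, so n = 9; the polynomial solution is H_9(x).
With y = sum_k a_k x^k, matching x^k gives (k+2)(k+1) a_{k+2} = 2(k - n) a_k = 2(k - 9) a_k. The right side vanishes at k = 9, so the series with the parity of 9 terminates at degree 9.
Standard normalization: leading coefficient of H_n is 2^n, so a_9 = 2^9 = 512. Work downward with a_k = (k+1)(k+2) a_{k+2} / (2(k - n)):
  a_7 = (8)(9)(512) / (2(7 - 9)) = 36864/(-4) = -9216
  a_5 = (6)(7)(-9216) / (2(5 - 9)) = -387072/(-8) = 48384
  a_3 = (4)(5)(48384) / (2(3 - 9)) = 967680/(-12) = -80640
  a_1 = (2)(3)(-80640) / (2(1 - 9)) = -483840/(-16) = 30240
Hence H_9(x) = 512 x^9 - 9216 x^7 + 48384 x^5 - 80640 x^3 + 30240 x.

H_9(x); series = 512 x^9 - 9216 x^7 + 48384 x^5 - 80640 x^3 + 30240 x


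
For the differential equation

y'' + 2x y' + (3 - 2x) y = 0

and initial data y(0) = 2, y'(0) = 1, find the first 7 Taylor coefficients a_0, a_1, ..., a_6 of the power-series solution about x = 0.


Ansatz: y(x) = sum_{n>=0} a_n x^n, so y'(x) = sum_{n>=1} n a_n x^(n-1) and y''(x) = sum_{n>=2} n(n-1) a_n x^(n-2).
Substitute into P(x) y'' + Q(x) y' + R(x) y = 0 with P(x) = 1, Q(x) = 2x, R(x) = 3 - 2x, and match powers of x.
Initial conditions: a_0 = 2, a_1 = 1.
Setting the coefficient of each power of x to zero and solving order by order (substituting the coefficients already found):
  x^0: 2 a_2 + 3 a_0 = 0  ->  2 a_2 = -3 a_0 = -6  ->  a_2 = -3
  x^1: 6 a_3 + 5 a_1 - 2 a_0 = 0  ->  6 a_3 = -5 a_1 + 2 a_0 = -1  ->  a_3 = -1/6
  x^2: 12 a_4 + 7 a_2 - 2 a_1 = 0  ->  12 a_4 = -7 a_2 + 2 a_1 = 23  ->  a_4 = 23/12
  x^3: 20 a_5 + 9 a_3 - 2 a_2 = 0  ->  20 a_5 = -9 a_3 + 2 a_2 = -9/2  ->  a_5 = -9/40
  x^4: 30 a_6 + 11 a_4 - 2 a_3 = 0  ->  30 a_6 = -11 a_4 + 2 a_3 = -257/12  ->  a_6 = -257/360
Truncated series: y(x) = 2 + x - 3 x^2 - (1/6) x^3 + (23/12) x^4 - (9/40) x^5 - (257/360) x^6 + O(x^7).

a_0 = 2; a_1 = 1; a_2 = -3; a_3 = -1/6; a_4 = 23/12; a_5 = -9/40; a_6 = -257/360


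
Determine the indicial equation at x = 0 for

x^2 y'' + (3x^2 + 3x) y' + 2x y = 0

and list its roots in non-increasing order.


Divide by x^2 to reach normal form y'' + P_1(x) y' + P_2(x) y = 0 with P_1(x) = 3 + 3/x and P_2(x) = 2/x.
x = 0 is a singular point because the y'-coefficient 3 + 3/x has a pole at x = 0 and the y-coefficient 2/x has a pole at x = 0.
It is a regular singular point because x P_1(x) = p(x) = 3x + 3 and x^2 P_2(x) = q(x) = 2x are polynomials, hence analytic at x = 0.
p(0) = 3,  q(0) = 0.
Indicial equation: r(r-1) + p(0) r + q(0) = 0, i.e. r^2 + (p(0) - 1) r + q(0) = 0, i.e. r^2 + 2 r = 0.
Discriminant: (2)^2 - 4(0) = 4, so r = (-2 ± 2)/2.
Solving: r_1 = 0, r_2 = -2.

indicial: r^2 + 2 r = 0; roots r_1 = 0, r_2 = -2


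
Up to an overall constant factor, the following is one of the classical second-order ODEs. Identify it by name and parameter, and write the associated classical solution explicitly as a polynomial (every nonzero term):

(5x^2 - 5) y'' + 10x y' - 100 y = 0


All three coefficients share the factor -5; dividing through by -5 gives  (1 - x^2) y'' - 2x y' + 20 y = 0.
This matches the Legendre equation (1 - x^2) y'' - 2x y' + n(n+1) y = 0 (note the -2x y' term) with n(n+1) = 20, so n = 4; the polynomial solution is P_4(x).
With y = sum_k a_k x^k, matching x^k gives (k+2)(k+1) a_{k+2} = [k(k+1) - n(n+1)] a_k = (k - 4)(k + 5) a_k. The right side vanishes at k = 4, so the series with the parity of 4 terminates at degree 4.
Standard normalization (P_n(1) = 1): leading coefficient (2n)!/(2^n (n!)^2) = 40320/(16*576) = 35/8, so a_4 = 35/8. Work downward with a_k = (k+1)(k+2) a_{k+2} / ((k - 4)(k + 5)):
  a_2 = (3)(4)(35/8) / ((2 - 4)(2 + 5)) = (105/2)/(-14) = -15/4
  a_0 = (1)(2)(-15/4) / ((0 - 4)(0 + 5)) = (-15/2)/(-20) = 3/8
Hence P_4(x) = 35 x^4/8 - 15 x^2/4 + 3/8.

P_4(x); series = 35 x^4/8 - 15 x^2/4 + 3/8


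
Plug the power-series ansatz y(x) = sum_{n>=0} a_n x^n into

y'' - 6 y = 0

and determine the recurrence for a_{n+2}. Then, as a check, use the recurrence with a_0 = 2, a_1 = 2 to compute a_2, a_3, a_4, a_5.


Substitute y = sum_n a_n x^n into y'' + (const) y = 0.
y''(x) = sum_{n>=0} (n+2)(n+1) a_{n+2} x^n.
The ODE becomes sum_n [(n+2)(n+1) a_{n+2} - 6 a_n] x^n = 0.
Setting each coefficient to zero gives the recurrence:
  (n+2)(n+1) a_{n+2} - 6 a_n = 0,
  a_{n+2} = 6 / ((n+1)(n+2)) a_n.

Check with a_0 = 2, a_1 = 2 (apply the recurrence for n = 0, 1, 2, 3): a_0 = 2, a_1 = 2, a_2 = 6, a_3 = 2, a_4 = 3, a_5 = 3/5.

a_{n+2} = 6/((n+1)(n+2)) * a_n; check: a_0 = 2, a_1 = 2, a_2 = 6, a_3 = 2, a_4 = 3, a_5 = 3/5


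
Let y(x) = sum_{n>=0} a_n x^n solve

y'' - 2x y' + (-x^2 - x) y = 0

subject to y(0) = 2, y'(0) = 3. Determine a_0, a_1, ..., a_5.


Ansatz: y(x) = sum_{n>=0} a_n x^n, so y'(x) = sum_{n>=1} n a_n x^(n-1) and y''(x) = sum_{n>=2} n(n-1) a_n x^(n-2).
Substitute into P(x) y'' + Q(x) y' + R(x) y = 0 with P(x) = 1, Q(x) = -2x, R(x) = -x^2 - x, and match powers of x.
Initial conditions: a_0 = 2, a_1 = 3.
Setting the coefficient of each power of x to zero and solving order by order (substituting the coefficients already found):
  x^0: 2 a_2 = 0  ->  a_2 = 0
  x^1: 6 a_3 - 2 a_1 - a_0 = 0  ->  6 a_3 = 2 a_1 + a_0 = 8  ->  a_3 = 4/3
  x^2: 12 a_4 - 4 a_2 - a_1 - a_0 = 0  ->  12 a_4 = 4 a_2 + a_1 + a_0 = 5  ->  a_4 = 5/12
  x^3: 20 a_5 - 6 a_3 - a_2 - a_1 = 0  ->  20 a_5 = 6 a_3 + a_2 + a_1 = 11  ->  a_5 = 11/20
Truncated series: y(x) = 2 + 3 x + (4/3) x^3 + (5/12) x^4 + (11/20) x^5 + O(x^6).

a_0 = 2; a_1 = 3; a_2 = 0; a_3 = 4/3; a_4 = 5/12; a_5 = 11/20


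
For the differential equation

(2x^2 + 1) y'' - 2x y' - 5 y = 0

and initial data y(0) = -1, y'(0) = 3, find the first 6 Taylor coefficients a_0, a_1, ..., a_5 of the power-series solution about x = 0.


Ansatz: y(x) = sum_{n>=0} a_n x^n, so y'(x) = sum_{n>=1} n a_n x^(n-1) and y''(x) = sum_{n>=2} n(n-1) a_n x^(n-2).
Substitute into P(x) y'' + Q(x) y' + R(x) y = 0 with P(x) = 2x^2 + 1, Q(x) = -2x, R(x) = -5, and match powers of x.
Initial conditions: a_0 = -1, a_1 = 3.
Setting the coefficient of each power of x to zero and solving order by order (substituting the coefficients already found):
  x^0: 2 a_2 - 5 a_0 = 0  ->  2 a_2 = 5 a_0 = -5  ->  a_2 = -5/2
  x^1: 6 a_3 - 7 a_1 = 0  ->  6 a_3 = 7 a_1 = 21  ->  a_3 = 7/2
  x^2: 12 a_4 - 5 a_2 = 0  ->  12 a_4 = 5 a_2 = -25/2  ->  a_4 = -25/24
  x^3: 20 a_5 + a_3 = 0  ->  20 a_5 = -a_3 = -7/2  ->  a_5 = -7/40
Truncated series: y(x) = -1 + 3 x - (5/2) x^2 + (7/2) x^3 - (25/24) x^4 - (7/40) x^5 + O(x^6).

a_0 = -1; a_1 = 3; a_2 = -5/2; a_3 = 7/2; a_4 = -25/24; a_5 = -7/40


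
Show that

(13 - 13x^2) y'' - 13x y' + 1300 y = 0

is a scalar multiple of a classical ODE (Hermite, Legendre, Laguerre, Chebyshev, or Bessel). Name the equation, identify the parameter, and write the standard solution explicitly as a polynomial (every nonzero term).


All three coefficients share the factor 13; dividing through by 13 gives  (1 - x^2) y'' - x y' + 100 y = 0.
This matches the Chebyshev equation (1 - x^2) y'' - x y' + n^2 y = 0 (note the -x y' term, not -2x y') with n^2 = 100, so n = 10; the polynomial solution is T_10(x).
With y = sum_k a_k x^k, matching x^k gives (k+2)(k+1) a_{k+2} = (k^2 - n^2) a_k = (k - 10)(k + 10) a_k. The right side vanishes at k = 10, so the series with the parity of 10 terminates at degree 10.
Standard normalization: leading coefficient of T_n is 2^(n-1), so a_10 = 2^9 = 512. Work downward with a_k = (k+1)(k+2) a_{k+2} / ((k - 10)(k + 10)):
  a_8 = (9)(10)(512) / ((8 - 10)(8 + 10)) = 46080/(-36) = -1280
  a_6 = (7)(8)(-1280) / ((6 - 10)(6 + 10)) = -71680/(-64) = 1120
  a_4 = (5)(6)(1120) / ((4 - 10)(4 + 10)) = 33600/(-84) = -400
  a_2 = (3)(4)(-400) / ((2 - 10)(2 + 10)) = -4800/(-96) = 50
  a_0 = (1)(2)(50) / ((0 - 10)(0 + 10)) = 100/(-100) = -1
Hence T_10(x) = 512 x^10 - 1280 x^8 + 1120 x^6 - 400 x^4 + 50 x^2 - 1.

T_10(x); series = 512 x^10 - 1280 x^8 + 1120 x^6 - 400 x^4 + 50 x^2 - 1


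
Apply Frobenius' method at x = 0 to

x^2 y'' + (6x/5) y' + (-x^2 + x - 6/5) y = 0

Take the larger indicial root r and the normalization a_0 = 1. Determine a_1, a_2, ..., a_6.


Write in Frobenius form y'' + (p(x)/x) y' + (q(x)/x^2) y = 0:
  p(x) = 6/5,  q(x) = -x^2 + x - 6/5.
Indicial equation: r(r-1) + (6/5) r + (-6/5) = 0 -> roots r_1 = 1, r_2 = -6/5.
Take r = r_1 = 1. Let y(x) = x^r sum_{n>=0} a_n x^n with a_0 = 1.
Substitute y = x^r sum a_n x^n and match x^{r+n}. The recurrence is
  D(n) a_n + 1 a_{n-1} - 1 a_{n-2} = 0,  where D(n) = (r+n)(r+n-1) + (6/5)(r+n) + (-6/5).
  a_n = [-1 a_{n-1} + 1 a_{n-2}] / D(n).
Since the indicial polynomial factors as (r - r_1)(r - r_2), D(n) = (r_1 + n - r_1)(r_1 + n - r_2) = n(n + 11/5).
Evaluating step by step (a_0 = 1):
  n = 1: D(1) = 1(1 + 11/5) = 16/5; numerator = -1(1) = -1; a_1 = (-1)/(16/5) = -5/16
  n = 2: D(2) = 2(2 + 11/5) = 42/5; numerator = -1(-5/16) + 1(1) = 21/16; a_2 = (21/16)/(42/5) = 5/32
  n = 3: D(3) = 3(3 + 11/5) = 78/5; numerator = -1(5/32) + 1(-5/16) = -15/32; a_3 = (-15/32)/(78/5) = -25/832
  n = 4: D(4) = 4(4 + 11/5) = 124/5; numerator = -1(-25/832) + 1(5/32) = 155/832; a_4 = (155/832)/(124/5) = 25/3328
  n = 5: D(5) = 5(5 + 11/5) = 36; numerator = -1(25/3328) + 1(-25/832) = -125/3328; a_5 = (-125/3328)/(36) = -125/119808
  n = 6: D(6) = 6(6 + 11/5) = 246/5; numerator = -1(-125/119808) + 1(25/3328) = 1025/119808; a_6 = (1025/119808)/(246/5) = 125/718848

r = 1; a_0 = 1; a_1 = -5/16; a_2 = 5/32; a_3 = -25/832; a_4 = 25/3328; a_5 = -125/119808; a_6 = 125/718848


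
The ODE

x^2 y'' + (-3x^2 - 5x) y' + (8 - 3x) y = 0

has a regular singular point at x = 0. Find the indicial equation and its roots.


Divide by x^2 to reach normal form y'' + P_1(x) y' + P_2(x) y = 0 with P_1(x) = -3 - 5/x and P_2(x) = -3/x + 8/x^2.
x = 0 is a singular point because the y'-coefficient -3 - 5/x has a pole at x = 0 and the y-coefficient -3/x + 8/x^2 has a pole at x = 0.
It is a regular singular point because x P_1(x) = p(x) = -3x - 5 and x^2 P_2(x) = q(x) = 8 - 3x are polynomials, hence analytic at x = 0.
p(0) = -5,  q(0) = 8.
Indicial equation: r(r-1) + p(0) r + q(0) = 0, i.e. r^2 + (p(0) - 1) r + q(0) = 0, i.e. r^2 - 6 r + 8 = 0.
Discriminant: (-6)^2 - 4(8) = 4, so r = (6 ± 2)/2.
Solving: r_1 = 4, r_2 = 2.

indicial: r^2 - 6 r + 8 = 0; roots r_1 = 4, r_2 = 2


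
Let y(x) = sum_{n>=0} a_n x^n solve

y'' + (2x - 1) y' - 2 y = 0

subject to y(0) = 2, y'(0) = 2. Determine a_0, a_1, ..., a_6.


Ansatz: y(x) = sum_{n>=0} a_n x^n, so y'(x) = sum_{n>=1} n a_n x^(n-1) and y''(x) = sum_{n>=2} n(n-1) a_n x^(n-2).
Substitute into P(x) y'' + Q(x) y' + R(x) y = 0 with P(x) = 1, Q(x) = 2x - 1, R(x) = -2, and match powers of x.
Initial conditions: a_0 = 2, a_1 = 2.
Setting the coefficient of each power of x to zero and solving order by order (substituting the coefficients already found):
  x^0: 2 a_2 - a_1 - 2 a_0 = 0  ->  2 a_2 = a_1 + 2 a_0 = 6  ->  a_2 = 3
  x^1: 6 a_3 - 2 a_2 = 0  ->  6 a_3 = 2 a_2 = 6  ->  a_3 = 1
  x^2: 12 a_4 - 3 a_3 + 2 a_2 = 0  ->  12 a_4 = 3 a_3 - 2 a_2 = -3  ->  a_4 = -1/4
  x^3: 20 a_5 - 4 a_4 + 4 a_3 = 0  ->  20 a_5 = 4 a_4 - 4 a_3 = -5  ->  a_5 = -1/4
  x^4: 30 a_6 - 5 a_5 + 6 a_4 = 0  ->  30 a_6 = 5 a_5 - 6 a_4 = 1/4  ->  a_6 = 1/120
Truncated series: y(x) = 2 + 2 x + 3 x^2 + x^3 - (1/4) x^4 - (1/4) x^5 + (1/120) x^6 + O(x^7).

a_0 = 2; a_1 = 2; a_2 = 3; a_3 = 1; a_4 = -1/4; a_5 = -1/4; a_6 = 1/120


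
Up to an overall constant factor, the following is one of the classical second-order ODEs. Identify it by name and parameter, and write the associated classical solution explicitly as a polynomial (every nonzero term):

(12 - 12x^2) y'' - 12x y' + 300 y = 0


All three coefficients share the factor 12; dividing through by 12 gives  (1 - x^2) y'' - x y' + 25 y = 0.
This matches the Chebyshev equation (1 - x^2) y'' - x y' + n^2 y = 0 (note the -x y' term, not -2x y') with n^2 = 25, so n = 5; the polynomial solution is T_5(x).
With y = sum_k a_k x^k, matching x^k gives (k+2)(k+1) a_{k+2} = (k^2 - n^2) a_k = (k - 5)(k + 5) a_k. The right side vanishes at k = 5, so the series with the parity of 5 terminates at degree 5.
Standard normalization: leading coefficient of T_n is 2^(n-1), so a_5 = 2^4 = 16. Work downward with a_k = (k+1)(k+2) a_{k+2} / ((k - 5)(k + 5)):
  a_3 = (4)(5)(16) / ((3 - 5)(3 + 5)) = 320/(-16) = -20
  a_1 = (2)(3)(-20) / ((1 - 5)(1 + 5)) = -120/(-24) = 5
Hence T_5(x) = 16 x^5 - 20 x^3 + 5 x.

T_5(x); series = 16 x^5 - 20 x^3 + 5 x


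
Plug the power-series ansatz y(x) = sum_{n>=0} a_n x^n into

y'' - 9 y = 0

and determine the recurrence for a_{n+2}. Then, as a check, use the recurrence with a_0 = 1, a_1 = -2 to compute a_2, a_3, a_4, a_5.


Substitute y = sum_n a_n x^n into y'' + (const) y = 0.
y''(x) = sum_{n>=0} (n+2)(n+1) a_{n+2} x^n.
The ODE becomes sum_n [(n+2)(n+1) a_{n+2} - 9 a_n] x^n = 0.
Setting each coefficient to zero gives the recurrence:
  (n+2)(n+1) a_{n+2} - 9 a_n = 0,
  a_{n+2} = 9 / ((n+1)(n+2)) a_n.

Check with a_0 = 1, a_1 = -2 (apply the recurrence for n = 0, 1, 2, 3): a_0 = 1, a_1 = -2, a_2 = 9/2, a_3 = -3, a_4 = 27/8, a_5 = -27/20.

a_{n+2} = 9/((n+1)(n+2)) * a_n; check: a_0 = 1, a_1 = -2, a_2 = 9/2, a_3 = -3, a_4 = 27/8, a_5 = -27/20


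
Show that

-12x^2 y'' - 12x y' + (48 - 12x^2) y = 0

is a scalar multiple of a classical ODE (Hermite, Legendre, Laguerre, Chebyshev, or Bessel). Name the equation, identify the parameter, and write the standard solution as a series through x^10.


All three coefficients share the factor -12; dividing through by -12 gives  x^2 y'' + x y' + (x^2 - 4) y = 0.
This matches the Bessel equation x^2 y'' + x y' + (x^2 - nu^2) y = 0 with nu^2 = 4, so nu = 2; the solution bounded at x = 0 is J_2(x).
Frobenius at x = 0: indicial roots ±nu; for r = nu the recurrence k(k + 2nu) c_k = -c_{k-2} gives the standard series J_nu(x) = sum_{k>=0} (-1)^k / (k! (k+nu)!) (x/2)^(2k+nu). Evaluate the first 5 terms:
  k = 0: (-1)^0 / (0! * 2! * 2^2) x^2 = 1/(1*2*4) x^2 = (1/8) x^2
  k = 1: (-1)^1 / (1! * 3! * 2^4) x^4 = -1/(1*6*16) x^4 = (-1/96) x^4
  k = 2: (-1)^2 / (2! * 4! * 2^6) x^6 = 1/(2*24*64) x^6 = (1/3072) x^6
  k = 3: (-1)^3 / (3! * 5! * 2^8) x^8 = -1/(6*120*256) x^8 = (-1/184320) x^8
  k = 4: (-1)^4 / (4! * 6! * 2^10) x^10 = 1/(24*720*1024) x^10 = (1/17694720) x^10
Hence J_2(x) = x^10/17694720 - x^8/184320 + x^6/3072 - x^4/96 + x^2/8 + ....

J_2(x); series = x^10/17694720 - x^8/184320 + x^6/3072 - x^4/96 + x^2/8


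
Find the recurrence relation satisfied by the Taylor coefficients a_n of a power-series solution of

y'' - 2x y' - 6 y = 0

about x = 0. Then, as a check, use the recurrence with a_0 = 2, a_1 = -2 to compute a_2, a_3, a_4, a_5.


Substitute y = sum_n a_n x^n.
y''(x) has coefficient (n+2)(n+1) a_{n+2} at x^n;
-2 x y'(x) has coefficient -2 n a_n at x^n (shift);
-6 y(x) has coefficient -6 a_n at x^n.
Matching x^n: (n+2)(n+1) a_{n+2} + (-2n - 6) a_n = 0.
Thus a_{n+2} = (2n + 6) / ((n+1)(n+2)) * a_n.

Check with a_0 = 2, a_1 = -2 (apply the recurrence for n = 0, 1, 2, 3): a_0 = 2, a_1 = -2, a_2 = 6, a_3 = -8/3, a_4 = 5, a_5 = -8/5.

a_(n+2) = (2n + 6) / ((n+1)(n+2)) * a_n; check: a_0 = 2, a_1 = -2, a_2 = 6, a_3 = -8/3, a_4 = 5, a_5 = -8/5


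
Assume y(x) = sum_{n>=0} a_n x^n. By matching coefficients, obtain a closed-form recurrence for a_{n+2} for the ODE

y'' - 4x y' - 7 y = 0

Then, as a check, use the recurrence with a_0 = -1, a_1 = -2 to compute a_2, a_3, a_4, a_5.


Substitute y = sum_n a_n x^n.
y''(x) has coefficient (n+2)(n+1) a_{n+2} at x^n;
-4 x y'(x) has coefficient -4 n a_n at x^n (shift);
-7 y(x) has coefficient -7 a_n at x^n.
Matching x^n: (n+2)(n+1) a_{n+2} + (-4n - 7) a_n = 0.
Thus a_{n+2} = (4n + 7) / ((n+1)(n+2)) * a_n.

Check with a_0 = -1, a_1 = -2 (apply the recurrence for n = 0, 1, 2, 3): a_0 = -1, a_1 = -2, a_2 = -7/2, a_3 = -11/3, a_4 = -35/8, a_5 = -209/60.

a_(n+2) = (4n + 7) / ((n+1)(n+2)) * a_n; check: a_0 = -1, a_1 = -2, a_2 = -7/2, a_3 = -11/3, a_4 = -35/8, a_5 = -209/60


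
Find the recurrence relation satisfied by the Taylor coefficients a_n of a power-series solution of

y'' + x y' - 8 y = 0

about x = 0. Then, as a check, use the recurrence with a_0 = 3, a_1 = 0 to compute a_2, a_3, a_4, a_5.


Substitute y = sum_n a_n x^n.
y''(x) has coefficient (n+2)(n+1) a_{n+2} at x^n;
x y'(x) has coefficient n a_n at x^n (shift);
-8 y(x) has coefficient -8 a_n at x^n.
Matching x^n: (n+2)(n+1) a_{n+2} + (n - 8) a_n = 0.
Thus a_{n+2} = (-n + 8) / ((n+1)(n+2)) * a_n.

Check with a_0 = 3, a_1 = 0 (apply the recurrence for n = 0, 1, 2, 3): a_0 = 3, a_1 = 0, a_2 = 12, a_3 = 0, a_4 = 6, a_5 = 0.

a_(n+2) = (-n + 8) / ((n+1)(n+2)) * a_n; check: a_0 = 3, a_1 = 0, a_2 = 12, a_3 = 0, a_4 = 6, a_5 = 0


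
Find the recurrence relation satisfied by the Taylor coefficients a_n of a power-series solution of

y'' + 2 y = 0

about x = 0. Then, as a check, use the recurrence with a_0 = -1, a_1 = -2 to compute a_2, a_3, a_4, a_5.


Substitute y = sum_n a_n x^n into y'' + (const) y = 0.
y''(x) = sum_{n>=0} (n+2)(n+1) a_{n+2} x^n.
The ODE becomes sum_n [(n+2)(n+1) a_{n+2} + 2 a_n] x^n = 0.
Setting each coefficient to zero gives the recurrence:
  (n+2)(n+1) a_{n+2} + 2 a_n = 0,
  a_{n+2} = -2 / ((n+1)(n+2)) a_n.

Check with a_0 = -1, a_1 = -2 (apply the recurrence for n = 0, 1, 2, 3): a_0 = -1, a_1 = -2, a_2 = 1, a_3 = 2/3, a_4 = -1/6, a_5 = -1/15.

a_{n+2} = -2/((n+1)(n+2)) * a_n; check: a_0 = -1, a_1 = -2, a_2 = 1, a_3 = 2/3, a_4 = -1/6, a_5 = -1/15


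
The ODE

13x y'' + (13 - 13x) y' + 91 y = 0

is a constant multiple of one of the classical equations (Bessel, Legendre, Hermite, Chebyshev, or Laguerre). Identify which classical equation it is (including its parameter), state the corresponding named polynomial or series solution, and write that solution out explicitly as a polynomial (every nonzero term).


All three coefficients share the factor 13; dividing through by 13 gives  x y'' + (1 - x) y' + 7 y = 0.
This matches the Laguerre equation x y'' + (1 - x) y' + n y = 0 with n = 7; the polynomial solution is L_7(x).
With y = sum_k a_k x^k, matching x^k gives (k+1)k a_{k+1} + (k+1) a_{k+1} - k a_k + n a_k = 0, i.e. (k+1)^2 a_{k+1} = (k - n) a_k = (k - 7) a_k. The right side vanishes at k = 7, so the series terminates at degree 7.
Standard normalization L_n(0) = 1 gives a_0 = 1. Work upward with a_{k+1} = (k - 7) a_k / (k+1)^2:
  a_1 = (0 - 7)(1) / 1^2 = -7/1 = -7
  a_2 = (1 - 7)(-7) / 2^2 = 42/4 = 21/2
  a_3 = (2 - 7)(21/2) / 3^2 = (-105/2)/9 = -35/6
  a_4 = (3 - 7)(-35/6) / 4^2 = (70/3)/16 = 35/24
  a_5 = (4 - 7)(35/24) / 5^2 = (-35/8)/25 = -7/40
  a_6 = (5 - 7)(-7/40) / 6^2 = (7/20)/36 = 7/720
  a_7 = (6 - 7)(7/720) / 7^2 = (-7/720)/49 = -1/5040
Hence L_7(x) = -x^7/5040 + 7 x^6/720 - 7 x^5/40 + 35 x^4/24 - 35 x^3/6 + 21 x^2/2 - 7 x + 1.

L_7(x); series = -x^7/5040 + 7 x^6/720 - 7 x^5/40 + 35 x^4/24 - 35 x^3/6 + 21 x^2/2 - 7 x + 1


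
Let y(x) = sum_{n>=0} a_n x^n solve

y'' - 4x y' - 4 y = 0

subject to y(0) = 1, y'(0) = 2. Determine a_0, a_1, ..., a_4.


Ansatz: y(x) = sum_{n>=0} a_n x^n, so y'(x) = sum_{n>=1} n a_n x^(n-1) and y''(x) = sum_{n>=2} n(n-1) a_n x^(n-2).
Substitute into P(x) y'' + Q(x) y' + R(x) y = 0 with P(x) = 1, Q(x) = -4x, R(x) = -4, and match powers of x.
Initial conditions: a_0 = 1, a_1 = 2.
Setting the coefficient of each power of x to zero and solving order by order (substituting the coefficients already found):
  x^0: 2 a_2 - 4 a_0 = 0  ->  2 a_2 = 4 a_0 = 4  ->  a_2 = 2
  x^1: 6 a_3 - 8 a_1 = 0  ->  6 a_3 = 8 a_1 = 16  ->  a_3 = 8/3
  x^2: 12 a_4 - 12 a_2 = 0  ->  12 a_4 = 12 a_2 = 24  ->  a_4 = 2
Truncated series: y(x) = 1 + 2 x + 2 x^2 + (8/3) x^3 + 2 x^4 + O(x^5).

a_0 = 1; a_1 = 2; a_2 = 2; a_3 = 8/3; a_4 = 2


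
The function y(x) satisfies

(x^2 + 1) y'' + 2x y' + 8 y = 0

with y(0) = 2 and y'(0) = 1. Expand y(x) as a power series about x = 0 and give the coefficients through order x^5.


Ansatz: y(x) = sum_{n>=0} a_n x^n, so y'(x) = sum_{n>=1} n a_n x^(n-1) and y''(x) = sum_{n>=2} n(n-1) a_n x^(n-2).
Substitute into P(x) y'' + Q(x) y' + R(x) y = 0 with P(x) = x^2 + 1, Q(x) = 2x, R(x) = 8, and match powers of x.
Initial conditions: a_0 = 2, a_1 = 1.
Setting the coefficient of each power of x to zero and solving order by order (substituting the coefficients already found):
  x^0: 2 a_2 + 8 a_0 = 0  ->  2 a_2 = -8 a_0 = -16  ->  a_2 = -8
  x^1: 6 a_3 + 10 a_1 = 0  ->  6 a_3 = -10 a_1 = -10  ->  a_3 = -5/3
  x^2: 12 a_4 + 14 a_2 = 0  ->  12 a_4 = -14 a_2 = 112  ->  a_4 = 28/3
  x^3: 20 a_5 + 20 a_3 = 0  ->  20 a_5 = -20 a_3 = 100/3  ->  a_5 = 5/3
Truncated series: y(x) = 2 + x - 8 x^2 - (5/3) x^3 + (28/3) x^4 + (5/3) x^5 + O(x^6).

a_0 = 2; a_1 = 1; a_2 = -8; a_3 = -5/3; a_4 = 28/3; a_5 = 5/3


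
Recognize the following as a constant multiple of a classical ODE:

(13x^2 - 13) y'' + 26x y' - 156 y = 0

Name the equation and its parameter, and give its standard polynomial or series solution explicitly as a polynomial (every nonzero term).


All three coefficients share the factor -13; dividing through by -13 gives  (1 - x^2) y'' - 2x y' + 12 y = 0.
This matches the Legendre equation (1 - x^2) y'' - 2x y' + n(n+1) y = 0 (note the -2x y' term) with n(n+1) = 12, so n = 3; the polynomial solution is P_3(x).
With y = sum_k a_k x^k, matching x^k gives (k+2)(k+1) a_{k+2} = [k(k+1) - n(n+1)] a_k = (k - 3)(k + 4) a_k. The right side vanishes at k = 3, so the series with the parity of 3 terminates at degree 3.
Standard normalization (P_n(1) = 1): leading coefficient (2n)!/(2^n (n!)^2) = 720/(8*36) = 5/2, so a_3 = 5/2. Work downward with a_k = (k+1)(k+2) a_{k+2} / ((k - 3)(k + 4)):
  a_1 = (2)(3)(5/2) / ((1 - 3)(1 + 4)) = 15/(-10) = -3/2
Hence P_3(x) = 5 x^3/2 - 3 x/2.

P_3(x); series = 5 x^3/2 - 3 x/2


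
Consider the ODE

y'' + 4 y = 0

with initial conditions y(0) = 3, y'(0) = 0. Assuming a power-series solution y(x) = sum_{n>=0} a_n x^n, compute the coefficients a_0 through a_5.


Ansatz: y(x) = sum_{n>=0} a_n x^n, so y'(x) = sum_{n>=1} n a_n x^(n-1) and y''(x) = sum_{n>=2} n(n-1) a_n x^(n-2).
Substitute into P(x) y'' + Q(x) y' + R(x) y = 0 with P(x) = 1, Q(x) = 0, R(x) = 4, and match powers of x.
Initial conditions: a_0 = 3, a_1 = 0.
Setting the coefficient of each power of x to zero and solving order by order (substituting the coefficients already found):
  x^0: 2 a_2 + 4 a_0 = 0  ->  2 a_2 = -4 a_0 = -12  ->  a_2 = -6
  x^1: 6 a_3 + 4 a_1 = 0  ->  6 a_3 = -4 a_1 = 0  ->  a_3 = 0
  x^2: 12 a_4 + 4 a_2 = 0  ->  12 a_4 = -4 a_2 = 24  ->  a_4 = 2
  x^3: 20 a_5 + 4 a_3 = 0  ->  20 a_5 = -4 a_3 = 0  ->  a_5 = 0
Truncated series: y(x) = 3 - 6 x^2 + 2 x^4 + O(x^6).

a_0 = 3; a_1 = 0; a_2 = -6; a_3 = 0; a_4 = 2; a_5 = 0


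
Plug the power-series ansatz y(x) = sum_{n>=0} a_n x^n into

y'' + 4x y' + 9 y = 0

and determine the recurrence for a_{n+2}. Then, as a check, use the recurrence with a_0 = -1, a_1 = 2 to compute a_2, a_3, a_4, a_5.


Substitute y = sum_n a_n x^n.
y''(x) has coefficient (n+2)(n+1) a_{n+2} at x^n;
4 x y'(x) has coefficient 4 n a_n at x^n (shift);
9 y(x) has coefficient 9 a_n at x^n.
Matching x^n: (n+2)(n+1) a_{n+2} + (4n + 9) a_n = 0.
Thus a_{n+2} = (-4n - 9) / ((n+1)(n+2)) * a_n.

Check with a_0 = -1, a_1 = 2 (apply the recurrence for n = 0, 1, 2, 3): a_0 = -1, a_1 = 2, a_2 = 9/2, a_3 = -13/3, a_4 = -51/8, a_5 = 91/20.

a_(n+2) = (-4n - 9) / ((n+1)(n+2)) * a_n; check: a_0 = -1, a_1 = 2, a_2 = 9/2, a_3 = -13/3, a_4 = -51/8, a_5 = 91/20


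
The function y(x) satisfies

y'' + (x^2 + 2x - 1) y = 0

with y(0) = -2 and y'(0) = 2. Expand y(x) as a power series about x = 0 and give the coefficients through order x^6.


Ansatz: y(x) = sum_{n>=0} a_n x^n, so y'(x) = sum_{n>=1} n a_n x^(n-1) and y''(x) = sum_{n>=2} n(n-1) a_n x^(n-2).
Substitute into P(x) y'' + Q(x) y' + R(x) y = 0 with P(x) = 1, Q(x) = 0, R(x) = x^2 + 2x - 1, and match powers of x.
Initial conditions: a_0 = -2, a_1 = 2.
Setting the coefficient of each power of x to zero and solving order by order (substituting the coefficients already found):
  x^0: 2 a_2 - a_0 = 0  ->  2 a_2 = a_0 = -2  ->  a_2 = -1
  x^1: 6 a_3 - a_1 + 2 a_0 = 0  ->  6 a_3 = a_1 - 2 a_0 = 6  ->  a_3 = 1
  x^2: 12 a_4 - a_2 + 2 a_1 + a_0 = 0  ->  12 a_4 = a_2 - 2 a_1 - a_0 = -3  ->  a_4 = -1/4
  x^3: 20 a_5 - a_3 + 2 a_2 + a_1 = 0  ->  20 a_5 = a_3 - 2 a_2 - a_1 = 1  ->  a_5 = 1/20
  x^4: 30 a_6 - a_4 + 2 a_3 + a_2 = 0  ->  30 a_6 = a_4 - 2 a_3 - a_2 = -5/4  ->  a_6 = -1/24
Truncated series: y(x) = -2 + 2 x - x^2 + x^3 - (1/4) x^4 + (1/20) x^5 - (1/24) x^6 + O(x^7).

a_0 = -2; a_1 = 2; a_2 = -1; a_3 = 1; a_4 = -1/4; a_5 = 1/20; a_6 = -1/24


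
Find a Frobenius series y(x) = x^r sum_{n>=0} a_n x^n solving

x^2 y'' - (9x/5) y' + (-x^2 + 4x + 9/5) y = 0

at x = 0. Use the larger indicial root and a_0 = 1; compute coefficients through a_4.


Write in Frobenius form y'' + (p(x)/x) y' + (q(x)/x^2) y = 0:
  p(x) = -9/5,  q(x) = -x^2 + 4x + 9/5.
Indicial equation: r(r-1) + (-9/5) r + (9/5) = 0 -> roots r_1 = 9/5, r_2 = 1.
Take r = r_1 = 9/5. Let y(x) = x^r sum_{n>=0} a_n x^n with a_0 = 1.
Substitute y = x^r sum a_n x^n and match x^{r+n}. The recurrence is
  D(n) a_n + 4 a_{n-1} - 1 a_{n-2} = 0,  where D(n) = (r+n)(r+n-1) + (-9/5)(r+n) + (9/5).
  a_n = [-4 a_{n-1} + 1 a_{n-2}] / D(n).
Since the indicial polynomial factors as (r - r_1)(r - r_2), D(n) = (r_1 + n - r_1)(r_1 + n - r_2) = n(n + 4/5).
Evaluating step by step (a_0 = 1):
  n = 1: D(1) = 1(1 + 4/5) = 9/5; numerator = -4(1) = -4; a_1 = (-4)/(9/5) = -20/9
  n = 2: D(2) = 2(2 + 4/5) = 28/5; numerator = -4(-20/9) + 1(1) = 89/9; a_2 = (89/9)/(28/5) = 445/252
  n = 3: D(3) = 3(3 + 4/5) = 57/5; numerator = -4(445/252) + 1(-20/9) = -65/7; a_3 = (-65/7)/(57/5) = -325/399
  n = 4: D(4) = 4(4 + 4/5) = 96/5; numerator = -4(-325/399) + 1(445/252) = 24055/4788; a_4 = (24055/4788)/(96/5) = 120275/459648

r = 9/5; a_0 = 1; a_1 = -20/9; a_2 = 445/252; a_3 = -325/399; a_4 = 120275/459648


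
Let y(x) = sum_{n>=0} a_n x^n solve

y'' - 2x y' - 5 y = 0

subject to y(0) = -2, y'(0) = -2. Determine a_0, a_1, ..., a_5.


Ansatz: y(x) = sum_{n>=0} a_n x^n, so y'(x) = sum_{n>=1} n a_n x^(n-1) and y''(x) = sum_{n>=2} n(n-1) a_n x^(n-2).
Substitute into P(x) y'' + Q(x) y' + R(x) y = 0 with P(x) = 1, Q(x) = -2x, R(x) = -5, and match powers of x.
Initial conditions: a_0 = -2, a_1 = -2.
Setting the coefficient of each power of x to zero and solving order by order (substituting the coefficients already found):
  x^0: 2 a_2 - 5 a_0 = 0  ->  2 a_2 = 5 a_0 = -10  ->  a_2 = -5
  x^1: 6 a_3 - 7 a_1 = 0  ->  6 a_3 = 7 a_1 = -14  ->  a_3 = -7/3
  x^2: 12 a_4 - 9 a_2 = 0  ->  12 a_4 = 9 a_2 = -45  ->  a_4 = -15/4
  x^3: 20 a_5 - 11 a_3 = 0  ->  20 a_5 = 11 a_3 = -77/3  ->  a_5 = -77/60
Truncated series: y(x) = -2 - 2 x - 5 x^2 - (7/3) x^3 - (15/4) x^4 - (77/60) x^5 + O(x^6).

a_0 = -2; a_1 = -2; a_2 = -5; a_3 = -7/3; a_4 = -15/4; a_5 = -77/60


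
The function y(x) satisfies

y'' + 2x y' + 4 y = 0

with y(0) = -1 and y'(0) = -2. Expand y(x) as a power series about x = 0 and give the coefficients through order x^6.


Ansatz: y(x) = sum_{n>=0} a_n x^n, so y'(x) = sum_{n>=1} n a_n x^(n-1) and y''(x) = sum_{n>=2} n(n-1) a_n x^(n-2).
Substitute into P(x) y'' + Q(x) y' + R(x) y = 0 with P(x) = 1, Q(x) = 2x, R(x) = 4, and match powers of x.
Initial conditions: a_0 = -1, a_1 = -2.
Setting the coefficient of each power of x to zero and solving order by order (substituting the coefficients already found):
  x^0: 2 a_2 + 4 a_0 = 0  ->  2 a_2 = -4 a_0 = 4  ->  a_2 = 2
  x^1: 6 a_3 + 6 a_1 = 0  ->  6 a_3 = -6 a_1 = 12  ->  a_3 = 2
  x^2: 12 a_4 + 8 a_2 = 0  ->  12 a_4 = -8 a_2 = -16  ->  a_4 = -4/3
  x^3: 20 a_5 + 10 a_3 = 0  ->  20 a_5 = -10 a_3 = -20  ->  a_5 = -1
  x^4: 30 a_6 + 12 a_4 = 0  ->  30 a_6 = -12 a_4 = 16  ->  a_6 = 8/15
Truncated series: y(x) = -1 - 2 x + 2 x^2 + 2 x^3 - (4/3) x^4 - x^5 + (8/15) x^6 + O(x^7).

a_0 = -1; a_1 = -2; a_2 = 2; a_3 = 2; a_4 = -4/3; a_5 = -1; a_6 = 8/15


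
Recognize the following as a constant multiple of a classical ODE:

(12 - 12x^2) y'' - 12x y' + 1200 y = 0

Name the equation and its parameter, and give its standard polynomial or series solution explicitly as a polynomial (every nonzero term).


All three coefficients share the factor 12; dividing through by 12 gives  (1 - x^2) y'' - x y' + 100 y = 0.
This matches the Chebyshev equation (1 - x^2) y'' - x y' + n^2 y = 0 (note the -x y' term, not -2x y') with n^2 = 100, so n = 10; the polynomial solution is T_10(x).
With y = sum_k a_k x^k, matching x^k gives (k+2)(k+1) a_{k+2} = (k^2 - n^2) a_k = (k - 10)(k + 10) a_k. The right side vanishes at k = 10, so the series with the parity of 10 terminates at degree 10.
Standard normalization: leading coefficient of T_n is 2^(n-1), so a_10 = 2^9 = 512. Work downward with a_k = (k+1)(k+2) a_{k+2} / ((k - 10)(k + 10)):
  a_8 = (9)(10)(512) / ((8 - 10)(8 + 10)) = 46080/(-36) = -1280
  a_6 = (7)(8)(-1280) / ((6 - 10)(6 + 10)) = -71680/(-64) = 1120
  a_4 = (5)(6)(1120) / ((4 - 10)(4 + 10)) = 33600/(-84) = -400
  a_2 = (3)(4)(-400) / ((2 - 10)(2 + 10)) = -4800/(-96) = 50
  a_0 = (1)(2)(50) / ((0 - 10)(0 + 10)) = 100/(-100) = -1
Hence T_10(x) = 512 x^10 - 1280 x^8 + 1120 x^6 - 400 x^4 + 50 x^2 - 1.

T_10(x); series = 512 x^10 - 1280 x^8 + 1120 x^6 - 400 x^4 + 50 x^2 - 1


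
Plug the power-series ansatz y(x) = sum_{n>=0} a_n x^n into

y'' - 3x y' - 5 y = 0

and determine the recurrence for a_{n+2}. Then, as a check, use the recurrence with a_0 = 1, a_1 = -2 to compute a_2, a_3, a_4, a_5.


Substitute y = sum_n a_n x^n.
y''(x) has coefficient (n+2)(n+1) a_{n+2} at x^n;
-3 x y'(x) has coefficient -3 n a_n at x^n (shift);
-5 y(x) has coefficient -5 a_n at x^n.
Matching x^n: (n+2)(n+1) a_{n+2} + (-3n - 5) a_n = 0.
Thus a_{n+2} = (3n + 5) / ((n+1)(n+2)) * a_n.

Check with a_0 = 1, a_1 = -2 (apply the recurrence for n = 0, 1, 2, 3): a_0 = 1, a_1 = -2, a_2 = 5/2, a_3 = -8/3, a_4 = 55/24, a_5 = -28/15.

a_(n+2) = (3n + 5) / ((n+1)(n+2)) * a_n; check: a_0 = 1, a_1 = -2, a_2 = 5/2, a_3 = -8/3, a_4 = 55/24, a_5 = -28/15


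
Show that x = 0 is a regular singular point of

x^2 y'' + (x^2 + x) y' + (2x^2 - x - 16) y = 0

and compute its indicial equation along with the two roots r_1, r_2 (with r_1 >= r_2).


Divide by x^2 to reach normal form y'' + P_1(x) y' + P_2(x) y = 0 with P_1(x) = 1 + 1/x and P_2(x) = 2 - 1/x - 16/x^2.
x = 0 is a singular point because the y'-coefficient 1 + 1/x has a pole at x = 0 and the y-coefficient 2 - 1/x - 16/x^2 has a pole at x = 0.
It is a regular singular point because x P_1(x) = p(x) = x + 1 and x^2 P_2(x) = q(x) = 2x^2 - x - 16 are polynomials, hence analytic at x = 0.
p(0) = 1,  q(0) = -16.
Indicial equation: r(r-1) + p(0) r + q(0) = 0, i.e. r^2 + (p(0) - 1) r + q(0) = 0, i.e. r^2 - 16 = 0.
Discriminant: (0)^2 - 4(-16) = 64, so r = (0 ± 8)/2.
Solving: r_1 = 4, r_2 = -4.

indicial: r^2 - 16 = 0; roots r_1 = 4, r_2 = -4


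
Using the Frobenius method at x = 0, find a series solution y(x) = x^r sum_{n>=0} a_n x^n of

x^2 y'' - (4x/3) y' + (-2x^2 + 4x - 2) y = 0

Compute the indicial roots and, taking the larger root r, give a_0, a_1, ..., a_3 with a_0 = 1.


Write in Frobenius form y'' + (p(x)/x) y' + (q(x)/x^2) y = 0:
  p(x) = -4/3,  q(x) = -2x^2 + 4x - 2.
Indicial equation: r(r-1) + (-4/3) r + (-2) = 0 -> roots r_1 = 3, r_2 = -2/3.
Take r = r_1 = 3. Let y(x) = x^r sum_{n>=0} a_n x^n with a_0 = 1.
Substitute y = x^r sum a_n x^n and match x^{r+n}. The recurrence is
  D(n) a_n + 4 a_{n-1} - 2 a_{n-2} = 0,  where D(n) = (r+n)(r+n-1) + (-4/3)(r+n) + (-2).
  a_n = [-4 a_{n-1} + 2 a_{n-2}] / D(n).
Since the indicial polynomial factors as (r - r_1)(r - r_2), D(n) = (r_1 + n - r_1)(r_1 + n - r_2) = n(n + 11/3).
Evaluating step by step (a_0 = 1):
  n = 1: D(1) = 1(1 + 11/3) = 14/3; numerator = -4(1) = -4; a_1 = (-4)/(14/3) = -6/7
  n = 2: D(2) = 2(2 + 11/3) = 34/3; numerator = -4(-6/7) + 2(1) = 38/7; a_2 = (38/7)/(34/3) = 57/119
  n = 3: D(3) = 3(3 + 11/3) = 20; numerator = -4(57/119) + 2(-6/7) = -432/119; a_3 = (-432/119)/(20) = -108/595

r = 3; a_0 = 1; a_1 = -6/7; a_2 = 57/119; a_3 = -108/595


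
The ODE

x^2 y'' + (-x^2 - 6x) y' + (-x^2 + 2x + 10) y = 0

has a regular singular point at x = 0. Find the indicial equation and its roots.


Divide by x^2 to reach normal form y'' + P_1(x) y' + P_2(x) y = 0 with P_1(x) = -1 - 6/x and P_2(x) = -1 + 2/x + 10/x^2.
x = 0 is a singular point because the y'-coefficient -1 - 6/x has a pole at x = 0 and the y-coefficient -1 + 2/x + 10/x^2 has a pole at x = 0.
It is a regular singular point because x P_1(x) = p(x) = -x - 6 and x^2 P_2(x) = q(x) = -x^2 + 2x + 10 are polynomials, hence analytic at x = 0.
p(0) = -6,  q(0) = 10.
Indicial equation: r(r-1) + p(0) r + q(0) = 0, i.e. r^2 + (p(0) - 1) r + q(0) = 0, i.e. r^2 - 7 r + 10 = 0.
Discriminant: (-7)^2 - 4(10) = 9, so r = (7 ± 3)/2.
Solving: r_1 = 5, r_2 = 2.

indicial: r^2 - 7 r + 10 = 0; roots r_1 = 5, r_2 = 2


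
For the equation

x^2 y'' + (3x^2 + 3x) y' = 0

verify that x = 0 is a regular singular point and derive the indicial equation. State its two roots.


Divide by x^2 to reach normal form y'' + P_1(x) y' + P_2(x) y = 0 with P_1(x) = 3 + 3/x and P_2(x) = 0.
x = 0 is a singular point because the y'-coefficient 3 + 3/x has a pole at x = 0.
It is a regular singular point because x P_1(x) = p(x) = 3x + 3 and x^2 P_2(x) = q(x) = 0 are polynomials, hence analytic at x = 0.
p(0) = 3,  q(0) = 0.
Indicial equation: r(r-1) + p(0) r + q(0) = 0, i.e. r^2 + (p(0) - 1) r + q(0) = 0, i.e. r^2 + 2 r = 0.
Discriminant: (2)^2 - 4(0) = 4, so r = (-2 ± 2)/2.
Solving: r_1 = 0, r_2 = -2.

indicial: r^2 + 2 r = 0; roots r_1 = 0, r_2 = -2


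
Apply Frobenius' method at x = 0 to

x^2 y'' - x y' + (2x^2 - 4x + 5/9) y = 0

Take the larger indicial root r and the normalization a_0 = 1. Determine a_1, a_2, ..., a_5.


Write in Frobenius form y'' + (p(x)/x) y' + (q(x)/x^2) y = 0:
  p(x) = -1,  q(x) = 2x^2 - 4x + 5/9.
Indicial equation: r(r-1) + (-1) r + (5/9) = 0 -> roots r_1 = 5/3, r_2 = 1/3.
Take r = r_1 = 5/3. Let y(x) = x^r sum_{n>=0} a_n x^n with a_0 = 1.
Substitute y = x^r sum a_n x^n and match x^{r+n}. The recurrence is
  D(n) a_n - 4 a_{n-1} + 2 a_{n-2} = 0,  where D(n) = (r+n)(r+n-1) + (-1)(r+n) + (5/9).
  a_n = [4 a_{n-1} - 2 a_{n-2}] / D(n).
Since the indicial polynomial factors as (r - r_1)(r - r_2), D(n) = (r_1 + n - r_1)(r_1 + n - r_2) = n(n + 4/3).
Evaluating step by step (a_0 = 1):
  n = 1: D(1) = 1(1 + 4/3) = 7/3; numerator = 4(1) = 4; a_1 = (4)/(7/3) = 12/7
  n = 2: D(2) = 2(2 + 4/3) = 20/3; numerator = 4(12/7) - 2(1) = 34/7; a_2 = (34/7)/(20/3) = 51/70
  n = 3: D(3) = 3(3 + 4/3) = 13; numerator = 4(51/70) - 2(12/7) = -18/35; a_3 = (-18/35)/(13) = -18/455
  n = 4: D(4) = 4(4 + 4/3) = 64/3; numerator = 4(-18/455) - 2(51/70) = -21/13; a_4 = (-21/13)/(64/3) = -63/832
  n = 5: D(5) = 5(5 + 4/3) = 95/3; numerator = 4(-63/832) - 2(-18/455) = -1629/7280; a_5 = (-1629/7280)/(95/3) = -4887/691600

r = 5/3; a_0 = 1; a_1 = 12/7; a_2 = 51/70; a_3 = -18/455; a_4 = -63/832; a_5 = -4887/691600


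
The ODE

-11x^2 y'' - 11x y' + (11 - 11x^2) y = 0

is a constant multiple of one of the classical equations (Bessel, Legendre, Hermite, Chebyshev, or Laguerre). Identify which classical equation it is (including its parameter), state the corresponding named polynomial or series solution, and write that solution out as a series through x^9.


All three coefficients share the factor -11; dividing through by -11 gives  x^2 y'' + x y' + (x^2 - 1) y = 0.
This matches the Bessel equation x^2 y'' + x y' + (x^2 - nu^2) y = 0 with nu^2 = 1, so nu = 1; the solution bounded at x = 0 is J_1(x).
Frobenius at x = 0: indicial roots ±nu; for r = nu the recurrence k(k + 2nu) c_k = -c_{k-2} gives the standard series J_nu(x) = sum_{k>=0} (-1)^k / (k! (k+nu)!) (x/2)^(2k+nu). Evaluate the first 5 terms:
  k = 0: (-1)^0 / (0! * 1! * 2^1) x^1 = 1/(1*1*2) x^1 = (1/2) x^1
  k = 1: (-1)^1 / (1! * 2! * 2^3) x^3 = -1/(1*2*8) x^3 = (-1/16) x^3
  k = 2: (-1)^2 / (2! * 3! * 2^5) x^5 = 1/(2*6*32) x^5 = (1/384) x^5
  k = 3: (-1)^3 / (3! * 4! * 2^7) x^7 = -1/(6*24*128) x^7 = (-1/18432) x^7
  k = 4: (-1)^4 / (4! * 5! * 2^9) x^9 = 1/(24*120*512) x^9 = (1/1474560) x^9
Hence J_1(x) = x^9/1474560 - x^7/18432 + x^5/384 - x^3/16 + x/2 + ....

J_1(x); series = x^9/1474560 - x^7/18432 + x^5/384 - x^3/16 + x/2


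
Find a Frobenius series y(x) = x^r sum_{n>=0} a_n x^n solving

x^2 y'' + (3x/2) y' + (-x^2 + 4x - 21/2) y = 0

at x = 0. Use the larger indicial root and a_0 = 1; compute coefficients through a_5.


Write in Frobenius form y'' + (p(x)/x) y' + (q(x)/x^2) y = 0:
  p(x) = 3/2,  q(x) = -x^2 + 4x - 21/2.
Indicial equation: r(r-1) + (3/2) r + (-21/2) = 0 -> roots r_1 = 3, r_2 = -7/2.
Take r = r_1 = 3. Let y(x) = x^r sum_{n>=0} a_n x^n with a_0 = 1.
Substitute y = x^r sum a_n x^n and match x^{r+n}. The recurrence is
  D(n) a_n + 4 a_{n-1} - 1 a_{n-2} = 0,  where D(n) = (r+n)(r+n-1) + (3/2)(r+n) + (-21/2).
  a_n = [-4 a_{n-1} + 1 a_{n-2}] / D(n).
Since the indicial polynomial factors as (r - r_1)(r - r_2), D(n) = (r_1 + n - r_1)(r_1 + n - r_2) = n(n + 13/2).
Evaluating step by step (a_0 = 1):
  n = 1: D(1) = 1(1 + 13/2) = 15/2; numerator = -4(1) = -4; a_1 = (-4)/(15/2) = -8/15
  n = 2: D(2) = 2(2 + 13/2) = 17; numerator = -4(-8/15) + 1(1) = 47/15; a_2 = (47/15)/(17) = 47/255
  n = 3: D(3) = 3(3 + 13/2) = 57/2; numerator = -4(47/255) + 1(-8/15) = -108/85; a_3 = (-108/85)/(57/2) = -72/1615
  n = 4: D(4) = 4(4 + 13/2) = 42; numerator = -4(-72/1615) + 1(47/255) = 1757/4845; a_4 = (1757/4845)/(42) = 251/29070
  n = 5: D(5) = 5(5 + 13/2) = 115/2; numerator = -4(251/29070) + 1(-72/1615) = -230/2907; a_5 = (-230/2907)/(115/2) = -4/2907

r = 3; a_0 = 1; a_1 = -8/15; a_2 = 47/255; a_3 = -72/1615; a_4 = 251/29070; a_5 = -4/2907
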